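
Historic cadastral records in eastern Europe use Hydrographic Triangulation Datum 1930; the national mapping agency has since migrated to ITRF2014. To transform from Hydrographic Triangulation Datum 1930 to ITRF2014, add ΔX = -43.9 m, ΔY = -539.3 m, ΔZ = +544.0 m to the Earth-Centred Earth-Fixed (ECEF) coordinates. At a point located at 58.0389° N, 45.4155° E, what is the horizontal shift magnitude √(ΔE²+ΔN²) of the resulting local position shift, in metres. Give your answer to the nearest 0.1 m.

728.1 m

The local east axis at (φ, λ) is (−sin λ, cos λ, 0), so ΔE = −sin(45.4155°)·(-43.9) + cos(45.4155°)·(-539.3) = -347.30 m.
The local north axis is (−sin φ cos λ, −sin φ sin λ, cos φ), giving ΔN = 26.145 + 325.872 + 287.963 = 639.98 m.
Horizontal magnitude = √(ΔE² + ΔN²) = √((-347.30)² + 639.98²) = 728.14 m.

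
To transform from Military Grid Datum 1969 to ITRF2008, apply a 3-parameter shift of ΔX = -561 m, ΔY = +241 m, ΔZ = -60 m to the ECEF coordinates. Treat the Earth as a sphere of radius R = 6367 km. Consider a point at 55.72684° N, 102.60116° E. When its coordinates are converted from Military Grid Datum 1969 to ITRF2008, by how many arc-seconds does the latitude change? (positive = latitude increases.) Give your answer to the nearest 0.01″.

Δφ = -10.67″

sin φ = 0.826362, cos φ = 0.563139, sin λ = 0.975912, cos λ = -0.218163.
North component: ΔN = −sin φ cos λ·ΔX − sin φ sin λ·ΔY + cos φ·ΔZ = −(0.826362)(-0.218163)(-561) − (0.826362)(0.975912)(241) + (0.563139)(-60) = -329.28 m.
1° of latitude spans πR/180 = 111125 m, so Δφ = -329.28 / 111125 × 3600 = -10.667″.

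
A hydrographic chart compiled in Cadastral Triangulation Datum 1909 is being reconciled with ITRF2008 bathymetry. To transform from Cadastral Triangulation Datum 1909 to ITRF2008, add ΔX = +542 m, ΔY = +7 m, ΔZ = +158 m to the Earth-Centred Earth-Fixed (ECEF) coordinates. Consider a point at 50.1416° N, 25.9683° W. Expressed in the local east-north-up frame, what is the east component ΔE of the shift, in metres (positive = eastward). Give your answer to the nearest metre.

At φ = 50.1416°, λ = -25.9683°: sin φ = 0.767631, cos φ = 0.640892, sin λ = -0.437874, cos λ = 0.899036.
ΔE = −sin λ·ΔX + cos λ·ΔY = −(-0.437874)·(542) + (0.899036)·(7) = 243.62 m.

ΔE = 244 m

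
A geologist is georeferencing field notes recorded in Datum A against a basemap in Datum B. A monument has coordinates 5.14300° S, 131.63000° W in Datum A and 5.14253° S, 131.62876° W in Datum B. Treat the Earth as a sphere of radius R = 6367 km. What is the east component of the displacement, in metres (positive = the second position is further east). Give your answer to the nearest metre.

Δφ = -5.14253° − -5.14300° = +0.00047°; Δλ = -131.62876° − -131.63000° = +0.00124°.
1° along a meridian = πR/180 = 111125 m.
ΔN = Δφ × 111125 = 52.2 m; ΔE = Δλ × 111125 × cos(-5.14300°) = +0.00124 × 111125 × 0.995974 = 137.2 m.

ΔE = 137 m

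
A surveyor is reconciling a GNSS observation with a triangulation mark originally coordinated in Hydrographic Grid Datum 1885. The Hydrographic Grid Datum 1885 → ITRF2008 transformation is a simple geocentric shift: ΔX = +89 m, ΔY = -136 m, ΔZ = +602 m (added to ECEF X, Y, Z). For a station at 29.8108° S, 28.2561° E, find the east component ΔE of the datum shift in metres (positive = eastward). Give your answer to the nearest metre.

ΔE = -162 m

The local east axis at (φ, λ) is (−sin λ, cos λ, 0), so ΔE = −sin(28.2561°)·89 + cos(28.2561°)·(-136) = -161.93 m.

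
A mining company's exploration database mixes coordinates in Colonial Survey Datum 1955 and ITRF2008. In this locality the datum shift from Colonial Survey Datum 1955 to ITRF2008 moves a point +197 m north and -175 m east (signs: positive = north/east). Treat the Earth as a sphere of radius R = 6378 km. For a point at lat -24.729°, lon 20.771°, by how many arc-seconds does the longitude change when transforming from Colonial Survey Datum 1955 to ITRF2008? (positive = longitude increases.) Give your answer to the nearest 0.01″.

Δλ = -6.23″

At latitude -24.729°, cos φ = 0.908297.
One radian of longitude at latitude φ spans R cos φ, so Δλ = ΔE / (R cos φ) = -175.0 / (6378000 × 0.908297) = -3.0208e-05 rad = -6.231″.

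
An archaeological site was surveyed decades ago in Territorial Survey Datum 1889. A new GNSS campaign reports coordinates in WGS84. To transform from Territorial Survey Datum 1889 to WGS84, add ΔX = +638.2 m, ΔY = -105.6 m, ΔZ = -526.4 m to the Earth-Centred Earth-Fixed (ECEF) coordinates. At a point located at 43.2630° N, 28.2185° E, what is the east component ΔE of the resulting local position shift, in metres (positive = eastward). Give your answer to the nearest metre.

The local east axis at (φ, λ) is (−sin λ, cos λ, 0), so ΔE = −sin(28.2185°)·638.2 + cos(28.2185°)·(-105.6) = -394.81 m.

ΔE = -395 m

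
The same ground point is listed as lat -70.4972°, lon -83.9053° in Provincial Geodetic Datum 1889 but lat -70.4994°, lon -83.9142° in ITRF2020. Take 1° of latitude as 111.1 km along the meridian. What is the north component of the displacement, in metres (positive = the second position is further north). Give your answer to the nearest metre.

ΔN = -244 m

Δφ = -70.4994° − -70.4972° = -0.0022°; Δλ = -83.9142° − -83.9053° = -0.0089°.
ΔN = Δφ × 111100 = -244.4 m; ΔE = Δλ × 111100 × cos(-70.4972°) = -0.0089 × 111100 × 0.333853 = -330.1 m.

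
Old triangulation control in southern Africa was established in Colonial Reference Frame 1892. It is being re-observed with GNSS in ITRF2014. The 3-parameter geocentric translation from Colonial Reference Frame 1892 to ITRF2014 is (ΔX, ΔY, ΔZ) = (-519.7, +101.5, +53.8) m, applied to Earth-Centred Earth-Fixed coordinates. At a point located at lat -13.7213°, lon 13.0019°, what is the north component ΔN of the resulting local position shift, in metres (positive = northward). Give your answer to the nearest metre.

ΔN = -62 m

The local north axis is (−sin φ cos λ, −sin φ sin λ, cos φ), giving ΔN = -120.112 + 5.417 + 52.265 = -62.43 m.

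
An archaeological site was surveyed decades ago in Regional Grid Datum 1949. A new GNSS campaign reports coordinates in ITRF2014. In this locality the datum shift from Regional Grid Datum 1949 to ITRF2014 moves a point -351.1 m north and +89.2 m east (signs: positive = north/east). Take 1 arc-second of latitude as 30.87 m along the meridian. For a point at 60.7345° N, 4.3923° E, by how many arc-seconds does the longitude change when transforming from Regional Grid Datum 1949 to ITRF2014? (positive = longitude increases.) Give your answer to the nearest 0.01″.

Δλ = 5.91″

At latitude 60.7345°, cos φ = 0.488857.
1″ of longitude at this latitude = 30.87 × cos φ = 15.0910 m, so Δλ = 89.2 / 15.0910 = 5.911″.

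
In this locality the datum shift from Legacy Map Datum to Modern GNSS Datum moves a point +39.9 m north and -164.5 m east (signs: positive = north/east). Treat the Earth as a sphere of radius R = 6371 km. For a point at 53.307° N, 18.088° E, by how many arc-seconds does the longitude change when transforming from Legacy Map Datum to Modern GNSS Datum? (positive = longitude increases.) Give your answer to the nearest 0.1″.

Δλ = -8.9″

At latitude 53.307°, cos φ = 0.597527.
One radian of longitude at latitude φ spans R cos φ, so Δλ = ΔE / (R cos φ) = -164.5 / (6371000 × 0.597527) = -4.3212e-05 rad = -8.913″.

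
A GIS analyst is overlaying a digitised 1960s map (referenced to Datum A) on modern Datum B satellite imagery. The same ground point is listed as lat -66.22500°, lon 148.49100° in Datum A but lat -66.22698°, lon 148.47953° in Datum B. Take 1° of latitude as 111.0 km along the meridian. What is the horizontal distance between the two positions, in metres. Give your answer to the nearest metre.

Δφ = -66.22698° − -66.22500° = -0.00198°; Δλ = 148.47953° − 148.49100° = -0.01147°.
ΔN = Δφ × 111000 = -219.8 m; ΔE = Δλ × 111000 × cos(-66.22500°) = -0.01147 × 111000 × 0.403146 = -513.3 m.
Distance = √(ΔE² + ΔN²) = √((-513.3)² + (-219.8)²) = 558.3 m.

558 m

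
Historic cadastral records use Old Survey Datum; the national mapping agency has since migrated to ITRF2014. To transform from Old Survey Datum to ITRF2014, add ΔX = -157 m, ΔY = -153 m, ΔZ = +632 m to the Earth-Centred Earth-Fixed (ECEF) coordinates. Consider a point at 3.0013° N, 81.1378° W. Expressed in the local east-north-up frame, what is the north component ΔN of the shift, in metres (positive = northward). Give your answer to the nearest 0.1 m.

ΔN = 624.5 m

At φ = 3.0013°, λ = -81.1378°: sin φ = 0.052359, cos φ = 0.998628, sin λ = -0.988062, cos λ = 0.154059.
ΔN = −sin φ cos λ·ΔX − sin φ sin λ·ΔY + cos φ·ΔZ = −(0.052359)(0.154059)(-157) − (0.052359)(-0.988062)(-153) + (0.998628)(632) = 624.48 m.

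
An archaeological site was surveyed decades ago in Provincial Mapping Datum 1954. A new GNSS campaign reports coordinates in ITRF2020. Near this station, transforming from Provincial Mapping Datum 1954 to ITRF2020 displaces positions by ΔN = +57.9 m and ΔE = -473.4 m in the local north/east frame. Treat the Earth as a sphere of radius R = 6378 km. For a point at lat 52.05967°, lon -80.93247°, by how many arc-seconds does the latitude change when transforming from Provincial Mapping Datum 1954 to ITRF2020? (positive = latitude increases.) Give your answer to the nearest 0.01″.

On a sphere of radius R, 1 rad of latitude = R, so Δφ = ΔN / R = 57.9 / 6378000 = 9.0781e-06 rad = 1.872″.

Δφ = 1.87″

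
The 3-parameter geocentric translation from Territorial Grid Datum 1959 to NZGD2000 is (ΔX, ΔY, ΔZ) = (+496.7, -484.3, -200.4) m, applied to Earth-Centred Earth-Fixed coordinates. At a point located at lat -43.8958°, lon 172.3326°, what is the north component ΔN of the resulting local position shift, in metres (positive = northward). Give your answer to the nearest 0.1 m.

The local north axis is (−sin φ cos λ, −sin φ sin λ, cos φ), giving ΔN = -341.307 − 44.802 − 144.409 = -530.52 m.

ΔN = -530.5 m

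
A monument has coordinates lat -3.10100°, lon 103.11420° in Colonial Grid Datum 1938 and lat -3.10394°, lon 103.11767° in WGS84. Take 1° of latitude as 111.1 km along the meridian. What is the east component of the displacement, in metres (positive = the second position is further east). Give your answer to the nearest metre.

Δφ = -3.10394° − -3.10100° = -0.00294°; Δλ = 103.11767° − 103.11420° = +0.00347°.
ΔN = Δφ × 111100 = -326.6 m; ΔE = Δλ × 111100 × cos(-3.10100°) = +0.00347 × 111100 × 0.998536 = 385.0 m.

ΔE = 385 m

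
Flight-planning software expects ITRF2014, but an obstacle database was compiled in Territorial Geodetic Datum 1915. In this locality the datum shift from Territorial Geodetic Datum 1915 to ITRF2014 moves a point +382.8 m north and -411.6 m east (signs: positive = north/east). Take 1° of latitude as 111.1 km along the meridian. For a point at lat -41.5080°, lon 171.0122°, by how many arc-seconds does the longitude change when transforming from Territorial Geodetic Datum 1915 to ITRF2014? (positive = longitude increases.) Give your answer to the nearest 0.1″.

Δλ = -17.8″

At latitude -41.5080°, cos φ = 0.748863.
1° of longitude at this latitude = 111.1 × cos φ = 83.20 km, so Δλ = -411.6 / 83198.7 = -0.0049472° = -17.810″.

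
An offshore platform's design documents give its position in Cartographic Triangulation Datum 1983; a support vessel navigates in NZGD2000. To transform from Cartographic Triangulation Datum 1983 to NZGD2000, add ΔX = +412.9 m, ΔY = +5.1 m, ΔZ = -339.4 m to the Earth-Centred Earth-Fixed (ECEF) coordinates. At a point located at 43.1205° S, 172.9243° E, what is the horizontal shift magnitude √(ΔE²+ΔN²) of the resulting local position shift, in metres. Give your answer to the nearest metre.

530 m

At φ = -43.1205°, λ = 172.9243°: sin φ = -0.683535, cos φ = 0.729918, sin λ = 0.123181, cos λ = -0.992384.
ΔE = −sin λ·ΔX + cos λ·ΔY = −(0.123181)·(412.9) + (-0.992384)·(5.1) = -55.92 m.
ΔN = −sin φ cos λ·ΔX − sin φ sin λ·ΔY + cos φ·ΔZ = −(-0.683535)(-0.992384)(412.9) − (-0.683535)(0.123181)(5.1) + (0.729918)(-339.4) = -527.39 m.
Horizontal magnitude = √(ΔE² + ΔN²) = √((-55.92)² + (-527.39)²) = 530.34 m.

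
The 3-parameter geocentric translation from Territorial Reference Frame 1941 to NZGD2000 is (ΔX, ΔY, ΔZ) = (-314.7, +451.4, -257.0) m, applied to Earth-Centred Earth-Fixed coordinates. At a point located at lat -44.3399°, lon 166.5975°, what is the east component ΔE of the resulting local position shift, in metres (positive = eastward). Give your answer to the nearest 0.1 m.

ΔE = -366.2 m

The local east axis at (φ, λ) is (−sin λ, cos λ, 0), so ΔE = −sin(166.5975°)·(-314.7) + cos(166.5975°)·451.4 = -366.16 m.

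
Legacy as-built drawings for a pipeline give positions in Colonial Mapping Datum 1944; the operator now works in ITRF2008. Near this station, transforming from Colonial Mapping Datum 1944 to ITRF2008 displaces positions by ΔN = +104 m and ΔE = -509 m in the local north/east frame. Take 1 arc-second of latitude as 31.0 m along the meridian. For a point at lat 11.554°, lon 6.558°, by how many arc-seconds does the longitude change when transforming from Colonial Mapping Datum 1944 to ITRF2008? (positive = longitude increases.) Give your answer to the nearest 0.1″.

At latitude 11.554°, cos φ = 0.979736.
1″ of longitude at this latitude = 31.00 × cos φ = 30.3718 m, so Δλ = -509.0 / 30.3718 = -16.759″.

Δλ = -16.8″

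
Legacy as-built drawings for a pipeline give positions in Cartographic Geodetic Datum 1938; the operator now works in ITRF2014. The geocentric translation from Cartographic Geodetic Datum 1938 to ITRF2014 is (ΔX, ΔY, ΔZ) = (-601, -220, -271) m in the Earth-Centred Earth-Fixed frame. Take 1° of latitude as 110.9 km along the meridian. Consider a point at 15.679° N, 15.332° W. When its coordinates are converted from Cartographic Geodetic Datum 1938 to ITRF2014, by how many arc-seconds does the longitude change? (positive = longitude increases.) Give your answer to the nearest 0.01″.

sin φ = 0.270248, cos φ = 0.962791, sin λ = -0.264412, cos λ = 0.964410.
East component: ΔE = −sin λ·ΔX + cos λ·ΔY = −(-0.264412)(-601) + (0.964410)(-220) = -371.08 m.
1° of latitude spans 110900 m; at latitude φ, 1° of longitude spans that × cos φ = 106773.5 m, so Δλ = -371.08 / 106773.5 × 3600 = -12.511″.

Δλ = -12.51″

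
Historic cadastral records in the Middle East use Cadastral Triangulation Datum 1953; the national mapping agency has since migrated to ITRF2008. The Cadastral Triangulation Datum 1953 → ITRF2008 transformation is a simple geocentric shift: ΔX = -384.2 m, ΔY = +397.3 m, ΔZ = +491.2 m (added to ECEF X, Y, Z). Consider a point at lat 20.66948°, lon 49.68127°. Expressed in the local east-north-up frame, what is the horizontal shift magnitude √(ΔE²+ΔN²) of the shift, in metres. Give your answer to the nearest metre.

At φ = 20.66948°, λ = 49.68127°: sin φ = 0.352977, cos φ = 0.935632, sin λ = 0.762457, cos λ = 0.647039.
ΔE = −sin λ·ΔX + cos λ·ΔY = −(0.762457)·(-384.2) + (0.647039)·(397.3) = 550.00 m.
ΔN = −sin φ cos λ·ΔX − sin φ sin λ·ΔY + cos φ·ΔZ = −(0.352977)(0.647039)(-384.2) − (0.352977)(0.762457)(397.3) + (0.935632)(491.2) = 440.40 m.
Horizontal magnitude = √(ΔE² + ΔN²) = √(550.00² + 440.40²) = 704.60 m.

705 m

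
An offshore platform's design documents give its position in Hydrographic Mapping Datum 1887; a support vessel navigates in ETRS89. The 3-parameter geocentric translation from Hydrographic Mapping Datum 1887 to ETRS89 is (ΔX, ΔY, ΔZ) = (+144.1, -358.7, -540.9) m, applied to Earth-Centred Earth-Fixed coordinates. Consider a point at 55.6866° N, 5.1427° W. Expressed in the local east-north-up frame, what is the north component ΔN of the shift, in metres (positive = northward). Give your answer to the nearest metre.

ΔN = -450 m

At φ = 55.6866°, λ = -5.1427°: sin φ = 0.825966, cos φ = 0.563719, sin λ = -0.089637, cos λ = 0.995975.
ΔN = −sin φ cos λ·ΔX − sin φ sin λ·ΔY + cos φ·ΔZ = −(0.825966)(0.995975)(144.1) − (0.825966)(-0.089637)(-358.7) + (0.563719)(-540.9) = -450.02 m.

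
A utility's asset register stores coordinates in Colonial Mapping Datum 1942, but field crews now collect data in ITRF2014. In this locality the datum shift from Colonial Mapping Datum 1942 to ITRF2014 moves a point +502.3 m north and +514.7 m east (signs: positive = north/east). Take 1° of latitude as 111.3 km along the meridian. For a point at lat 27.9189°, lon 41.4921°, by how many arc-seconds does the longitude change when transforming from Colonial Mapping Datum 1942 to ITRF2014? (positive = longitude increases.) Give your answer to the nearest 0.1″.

Δλ = 18.8″

At latitude 27.9189°, cos φ = 0.883611.
1° of longitude at this latitude = 111.3 × cos φ = 98.35 km, so Δλ = 514.7 / 98345.9 = 0.0052336° = 18.841″.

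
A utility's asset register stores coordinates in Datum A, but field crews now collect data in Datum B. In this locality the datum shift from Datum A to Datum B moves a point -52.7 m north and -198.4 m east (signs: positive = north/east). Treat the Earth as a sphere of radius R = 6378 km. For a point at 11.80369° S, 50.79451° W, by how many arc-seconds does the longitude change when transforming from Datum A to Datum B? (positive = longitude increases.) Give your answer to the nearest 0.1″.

At latitude -11.80369°, cos φ = 0.978854.
One radian of longitude at latitude φ spans R cos φ, so Δλ = ΔE / (R cos φ) = -198.4 / (6378000 × 0.978854) = -3.1779e-05 rad = -6.555″.

Δλ = -6.6″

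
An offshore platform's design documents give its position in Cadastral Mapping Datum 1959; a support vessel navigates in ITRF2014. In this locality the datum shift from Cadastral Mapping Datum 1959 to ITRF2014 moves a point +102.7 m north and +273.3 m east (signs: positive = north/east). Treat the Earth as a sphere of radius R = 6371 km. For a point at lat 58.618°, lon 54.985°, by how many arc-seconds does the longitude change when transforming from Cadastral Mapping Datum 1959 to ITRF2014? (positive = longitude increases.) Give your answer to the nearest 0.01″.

Δλ = 16.99″

At latitude 58.618°, cos φ = 0.520741.
One radian of longitude at latitude φ spans R cos φ, so Δλ = ΔE / (R cos φ) = 273.3 / (6371000 × 0.520741) = 8.2378e-05 rad = 16.992″.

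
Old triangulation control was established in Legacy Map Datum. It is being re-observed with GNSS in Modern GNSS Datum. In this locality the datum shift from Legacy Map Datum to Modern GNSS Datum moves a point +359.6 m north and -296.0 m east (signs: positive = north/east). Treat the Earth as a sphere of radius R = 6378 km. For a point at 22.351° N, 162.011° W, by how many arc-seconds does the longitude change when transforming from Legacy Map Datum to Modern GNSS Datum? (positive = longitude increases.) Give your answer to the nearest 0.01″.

Δλ = -10.35″

At latitude 22.351°, cos φ = 0.924872.
One radian of longitude at latitude φ spans R cos φ, so Δλ = ΔE / (R cos φ) = -296.0 / (6378000 × 0.924872) = -5.0179e-05 rad = -10.350″.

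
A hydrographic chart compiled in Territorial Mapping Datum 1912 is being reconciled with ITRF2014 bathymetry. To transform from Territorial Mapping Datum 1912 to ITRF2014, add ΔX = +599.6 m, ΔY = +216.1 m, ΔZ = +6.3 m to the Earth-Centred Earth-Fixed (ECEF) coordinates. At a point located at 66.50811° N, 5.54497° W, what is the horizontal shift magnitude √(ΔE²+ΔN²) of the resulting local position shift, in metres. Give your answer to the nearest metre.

At φ = 66.50811°, λ = -5.54497°: sin φ = 0.917117, cos φ = 0.398619, sin λ = -0.096627, cos λ = 0.995321.
ΔE = −sin λ·ΔX + cos λ·ΔY = −(-0.096627)·(599.6) + (0.995321)·(216.1) = 273.03 m.
ΔN = −sin φ cos λ·ΔX − sin φ sin λ·ΔY + cos φ·ΔZ = −(0.917117)(0.995321)(599.6) − (0.917117)(-0.096627)(216.1) + (0.398619)(6.3) = -525.67 m.
Horizontal magnitude = √(ΔE² + ΔN²) = √(273.03² + (-525.67)²) = 592.34 m.

592 m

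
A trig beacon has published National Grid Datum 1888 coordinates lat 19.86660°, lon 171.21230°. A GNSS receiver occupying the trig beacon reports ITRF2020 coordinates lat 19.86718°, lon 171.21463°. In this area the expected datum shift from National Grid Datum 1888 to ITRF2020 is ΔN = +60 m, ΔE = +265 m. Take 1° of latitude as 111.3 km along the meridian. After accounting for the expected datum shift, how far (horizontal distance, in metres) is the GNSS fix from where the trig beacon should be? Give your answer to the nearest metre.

22 m

Observed coordinate differences: Δφ = +0.00058°, Δλ = +0.00233°.
Converting to metres (1° lat = 111300 m, cos φ = 0.940486): observed ΔN = 64.6 m, observed ΔE = 243.9 m.
Subtracting the expected shift leaves a residual of 64.6 − (60) = 4.6 m north and 243.9 − (265) = -21.1 m east.
Residual distance = √(4.6² + (-21.1)²) = 21.6 m.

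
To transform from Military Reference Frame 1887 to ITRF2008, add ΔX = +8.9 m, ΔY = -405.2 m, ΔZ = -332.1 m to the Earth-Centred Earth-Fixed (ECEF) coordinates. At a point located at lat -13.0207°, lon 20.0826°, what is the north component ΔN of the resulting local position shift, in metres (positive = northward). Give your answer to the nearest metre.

ΔN = -353 m

The local north axis is (−sin φ cos λ, −sin φ sin λ, cos φ), giving ΔN = 1.883 − 31.348 − 323.561 = -353.03 m.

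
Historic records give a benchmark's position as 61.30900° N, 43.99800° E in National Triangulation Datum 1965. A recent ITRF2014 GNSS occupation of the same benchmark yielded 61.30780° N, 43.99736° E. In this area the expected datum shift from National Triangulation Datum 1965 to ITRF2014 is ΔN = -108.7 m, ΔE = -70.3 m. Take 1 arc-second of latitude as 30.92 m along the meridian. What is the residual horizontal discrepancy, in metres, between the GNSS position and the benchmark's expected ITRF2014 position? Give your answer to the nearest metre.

Observed coordinate differences: Δφ = -0.00120°, Δλ = -0.00064°.
Converting to metres (1° lat = 111312 m, cos φ = 0.480086): observed ΔN = -133.6 m, observed ΔE = -34.2 m.
Subtracting the expected shift leaves a residual of -133.6 − (-108.7) = -24.9 m north and -34.2 − (-70.3) = 36.1 m east.
Residual distance = √((-24.9)² + 36.1²) = 43.8 m.

44 m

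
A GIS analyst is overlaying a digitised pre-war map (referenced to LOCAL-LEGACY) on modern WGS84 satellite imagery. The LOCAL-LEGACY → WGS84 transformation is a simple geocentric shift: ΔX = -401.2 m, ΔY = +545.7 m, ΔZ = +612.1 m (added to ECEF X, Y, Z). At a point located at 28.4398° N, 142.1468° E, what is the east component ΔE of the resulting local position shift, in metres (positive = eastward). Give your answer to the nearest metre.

The local east axis at (φ, λ) is (−sin λ, cos λ, 0), so ΔE = −sin(142.1468°)·(-401.2) + cos(142.1468°)·545.7 = -184.68 m.

ΔE = -185 m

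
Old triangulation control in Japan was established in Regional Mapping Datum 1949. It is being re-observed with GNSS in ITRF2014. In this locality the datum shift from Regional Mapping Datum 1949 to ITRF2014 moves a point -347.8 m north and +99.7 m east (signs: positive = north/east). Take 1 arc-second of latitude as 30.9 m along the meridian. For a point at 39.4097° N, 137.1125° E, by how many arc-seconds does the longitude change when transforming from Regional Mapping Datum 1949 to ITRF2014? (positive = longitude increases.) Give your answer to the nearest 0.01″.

At latitude 39.4097°, cos φ = 0.772626.
1″ of longitude at this latitude = 30.90 × cos φ = 23.8741 m, so Δλ = 99.7 / 23.8741 = 4.176″.

Δλ = 4.18″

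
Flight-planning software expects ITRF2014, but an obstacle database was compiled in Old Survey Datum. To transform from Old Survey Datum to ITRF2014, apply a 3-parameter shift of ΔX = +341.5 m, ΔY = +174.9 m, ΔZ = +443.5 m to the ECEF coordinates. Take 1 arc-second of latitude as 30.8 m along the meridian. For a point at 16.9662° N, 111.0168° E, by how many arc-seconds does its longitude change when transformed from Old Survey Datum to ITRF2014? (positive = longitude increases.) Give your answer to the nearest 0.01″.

sin φ = 0.291808, cos φ = 0.956477, sin λ = 0.933475, cos λ = -0.358642.
East component: ΔE = −sin λ·ΔX + cos λ·ΔY = −(0.933475)(341.5) + (-0.358642)(174.9) = -381.51 m.
1° of latitude spans 3600 × 30.80 = 110880 m; at latitude φ, 1° of longitude spans that × cos φ = 106054.2 m, so Δλ = -381.51 / 106054.2 × 3600 = -12.950″.

Δλ = -12.95″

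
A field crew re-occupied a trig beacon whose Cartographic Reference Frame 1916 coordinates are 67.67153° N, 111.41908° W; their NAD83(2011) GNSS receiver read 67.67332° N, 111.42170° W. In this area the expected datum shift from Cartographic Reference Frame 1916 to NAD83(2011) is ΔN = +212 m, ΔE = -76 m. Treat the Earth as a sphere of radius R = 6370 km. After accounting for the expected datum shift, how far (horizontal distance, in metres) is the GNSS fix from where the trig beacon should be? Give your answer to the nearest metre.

37 m

Observed coordinate differences: Δφ = +0.00179°, Δλ = -0.00262°.
Converting to metres (1° lat = 111177 m, cos φ = 0.379916): observed ΔN = 199.0 m, observed ΔE = -110.7 m.
Subtracting the expected shift leaves a residual of 199.0 − (212) = -13.0 m north and -110.7 − (-76) = -34.7 m east.
Residual distance = √((-13.0)² + (-34.7)²) = 37.0 m.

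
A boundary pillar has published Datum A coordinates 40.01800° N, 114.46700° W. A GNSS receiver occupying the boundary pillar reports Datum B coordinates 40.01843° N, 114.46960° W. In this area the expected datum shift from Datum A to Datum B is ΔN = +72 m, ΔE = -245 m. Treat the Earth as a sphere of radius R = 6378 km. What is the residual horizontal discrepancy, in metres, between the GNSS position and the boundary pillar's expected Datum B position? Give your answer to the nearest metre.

34 m

Observed coordinate differences: Δφ = +0.00043°, Δλ = -0.00260°.
Converting to metres (1° lat = 111317 m, cos φ = 0.765842): observed ΔN = 47.9 m, observed ΔE = -221.7 m.
Subtracting the expected shift leaves a residual of 47.9 − (72) = -24.1 m north and -221.7 − (-245) = 23.3 m east.
Residual distance = √((-24.1)² + 23.3²) = 33.6 m.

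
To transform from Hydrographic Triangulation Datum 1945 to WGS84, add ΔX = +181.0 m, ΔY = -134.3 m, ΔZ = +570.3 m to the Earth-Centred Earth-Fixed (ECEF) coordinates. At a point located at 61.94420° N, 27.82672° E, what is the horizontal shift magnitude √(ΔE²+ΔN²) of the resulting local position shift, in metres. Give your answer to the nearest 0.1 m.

273.0 m

At φ = 61.94420°, λ = 27.82672°: sin φ = 0.882490, cos φ = 0.470331, sin λ = 0.466799, cos λ = 0.884363.
ΔE = −sin λ·ΔX + cos λ·ΔY = −(0.466799)·(181.0) + (0.884363)·(-134.3) = -203.26 m.
ΔN = −sin φ cos λ·ΔX − sin φ sin λ·ΔY + cos φ·ΔZ = −(0.882490)(0.884363)(181.0) − (0.882490)(0.466799)(-134.3) + (0.470331)(570.3) = 182.29 m.
Horizontal magnitude = √(ΔE² + ΔN²) = √((-203.26)² + 182.29²) = 273.03 m.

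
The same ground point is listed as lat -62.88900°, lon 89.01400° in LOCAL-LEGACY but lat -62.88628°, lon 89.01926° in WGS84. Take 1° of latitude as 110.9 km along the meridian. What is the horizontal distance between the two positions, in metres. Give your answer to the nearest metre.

402 m

Δφ = -62.88628° − -62.88900° = +0.00272°; Δλ = 89.01926° − 89.01400° = +0.00526°.
ΔN = Δφ × 110900 = 301.6 m; ΔE = Δλ × 110900 × cos(-62.88900°) = +0.00526 × 110900 × 0.455716 = 265.8 m.
Distance = √(ΔE² + ΔN²) = √(265.8² + 301.6²) = 402.1 m.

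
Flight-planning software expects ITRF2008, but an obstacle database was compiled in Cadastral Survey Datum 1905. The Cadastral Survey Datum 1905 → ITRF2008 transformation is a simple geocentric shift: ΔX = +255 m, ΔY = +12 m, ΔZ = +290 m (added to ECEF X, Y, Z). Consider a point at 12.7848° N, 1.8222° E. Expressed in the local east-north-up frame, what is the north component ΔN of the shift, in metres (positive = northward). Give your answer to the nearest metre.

At φ = 12.7848°, λ = 1.8222°: sin φ = 0.221290, cos φ = 0.975208, sin λ = 0.031798, cos λ = 0.999494.
ΔN = −sin φ cos λ·ΔX − sin φ sin λ·ΔY + cos φ·ΔZ = −(0.221290)(0.999494)(255) − (0.221290)(0.031798)(12) + (0.975208)(290) = 226.33 m.

ΔN = 226 m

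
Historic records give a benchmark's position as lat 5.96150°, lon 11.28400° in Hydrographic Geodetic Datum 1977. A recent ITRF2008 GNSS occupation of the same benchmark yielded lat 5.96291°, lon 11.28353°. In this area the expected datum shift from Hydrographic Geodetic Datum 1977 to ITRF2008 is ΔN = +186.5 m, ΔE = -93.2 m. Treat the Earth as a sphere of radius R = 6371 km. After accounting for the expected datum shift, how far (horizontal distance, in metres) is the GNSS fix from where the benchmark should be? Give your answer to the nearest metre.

Observed coordinate differences: Δφ = +0.00141°, Δλ = -0.00047°.
Converting to metres (1° lat = 111195 m, cos φ = 0.994592): observed ΔN = 156.8 m, observed ΔE = -52.0 m.
Subtracting the expected shift leaves a residual of 156.8 − (186.5) = -29.7 m north and -52.0 − (-93.2) = 41.2 m east.
Residual distance = √((-29.7)² + 41.2²) = 50.8 m.

51 m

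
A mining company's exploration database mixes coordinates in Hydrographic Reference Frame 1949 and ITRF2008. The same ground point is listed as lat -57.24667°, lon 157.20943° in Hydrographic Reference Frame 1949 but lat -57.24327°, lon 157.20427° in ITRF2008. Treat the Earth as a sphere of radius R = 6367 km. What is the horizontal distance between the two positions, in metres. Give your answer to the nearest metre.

Δφ = -57.24327° − -57.24667° = +0.00340°; Δλ = 157.20427° − 157.20943° = -0.00516°.
1° along a meridian = πR/180 = 111125 m.
ΔN = Δφ × 111125 = 377.8 m; ΔE = Δλ × 111125 × cos(-57.24667°) = -0.00516 × 111125 × 0.541023 = -310.2 m.
Distance = √(ΔE² + ΔN²) = √((-310.2)² + 377.8²) = 488.9 m.

489 m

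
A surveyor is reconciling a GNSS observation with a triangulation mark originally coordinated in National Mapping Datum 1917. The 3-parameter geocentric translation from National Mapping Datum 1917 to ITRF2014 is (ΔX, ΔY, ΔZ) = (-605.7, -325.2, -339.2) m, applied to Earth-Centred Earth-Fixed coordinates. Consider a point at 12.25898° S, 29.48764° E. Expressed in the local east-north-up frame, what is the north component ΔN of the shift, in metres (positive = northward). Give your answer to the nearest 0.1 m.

At φ = -12.25898°, λ = 29.48764°: sin φ = -0.212331, cos φ = 0.977198, sin λ = 0.492236, cos λ = 0.870462.
ΔN = −sin φ cos λ·ΔX − sin φ sin λ·ΔY + cos φ·ΔZ = −(-0.212331)(0.870462)(-605.7) − (-0.212331)(0.492236)(-325.2) + (0.977198)(-339.2) = -477.40 m.

ΔN = -477.4 m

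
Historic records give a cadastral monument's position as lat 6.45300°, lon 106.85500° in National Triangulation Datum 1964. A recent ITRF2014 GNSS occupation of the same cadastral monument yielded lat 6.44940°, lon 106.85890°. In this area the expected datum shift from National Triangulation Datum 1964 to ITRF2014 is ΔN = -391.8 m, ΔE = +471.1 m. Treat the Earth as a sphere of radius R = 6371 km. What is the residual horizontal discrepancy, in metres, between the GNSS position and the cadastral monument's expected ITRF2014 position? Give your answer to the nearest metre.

Observed coordinate differences: Δφ = -0.00360°, Δλ = +0.00390°.
Converting to metres (1° lat = 111195 m, cos φ = 0.993664): observed ΔN = -400.3 m, observed ΔE = 430.9 m.
Subtracting the expected shift leaves a residual of -400.3 − (-391.8) = -8.5 m north and 430.9 − (471.1) = -40.2 m east.
Residual distance = √((-8.5)² + (-40.2)²) = 41.1 m.

41 m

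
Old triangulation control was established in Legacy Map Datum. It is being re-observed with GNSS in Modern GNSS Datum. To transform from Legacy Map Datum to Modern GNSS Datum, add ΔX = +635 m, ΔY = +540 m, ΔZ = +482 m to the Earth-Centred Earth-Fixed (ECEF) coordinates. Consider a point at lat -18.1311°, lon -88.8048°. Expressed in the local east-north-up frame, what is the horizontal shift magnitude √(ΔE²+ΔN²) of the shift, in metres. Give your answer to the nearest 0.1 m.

709.9 m

At φ = -18.1311°, λ = -88.8048°: sin φ = -0.311192, cos φ = 0.950347, sin λ = -0.999782, cos λ = 0.020859.
ΔE = −sin λ·ΔX + cos λ·ΔY = −(-0.999782)·(635) + (0.020859)·(540) = 646.13 m.
ΔN = −sin φ cos λ·ΔX − sin φ sin λ·ΔY + cos φ·ΔZ = −(-0.311192)(0.020859)(635) − (-0.311192)(-0.999782)(540) + (0.950347)(482) = 294.18 m.
Horizontal magnitude = √(ΔE² + ΔN²) = √(646.13² + 294.18²) = 709.94 m.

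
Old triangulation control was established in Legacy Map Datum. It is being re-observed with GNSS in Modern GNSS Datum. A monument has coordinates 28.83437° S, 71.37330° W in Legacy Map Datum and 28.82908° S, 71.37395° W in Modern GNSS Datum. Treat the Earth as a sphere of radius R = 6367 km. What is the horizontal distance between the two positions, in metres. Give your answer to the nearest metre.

Δφ = -28.82908° − -28.83437° = +0.00529°; Δλ = -71.37395° − -71.37330° = -0.00065°.
1° along a meridian = πR/180 = 111125 m.
ΔN = Δφ × 111125 = 587.9 m; ΔE = Δλ × 111125 × cos(-28.83437°) = -0.00065 × 111125 × 0.876018 = -63.3 m.
Distance = √(ΔE² + ΔN²) = √((-63.3)² + 587.9²) = 591.2 m.

591 m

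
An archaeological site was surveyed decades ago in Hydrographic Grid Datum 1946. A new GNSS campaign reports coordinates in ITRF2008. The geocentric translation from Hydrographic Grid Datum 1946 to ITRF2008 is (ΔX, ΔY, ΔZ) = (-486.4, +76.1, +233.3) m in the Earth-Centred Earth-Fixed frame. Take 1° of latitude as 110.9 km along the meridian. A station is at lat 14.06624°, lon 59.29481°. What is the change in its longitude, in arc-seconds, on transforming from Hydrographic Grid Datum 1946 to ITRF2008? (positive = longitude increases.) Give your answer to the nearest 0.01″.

sin φ = 0.243043, cos φ = 0.970015, sin λ = 0.859806, cos λ = 0.510621.
East component: ΔE = −sin λ·ΔX + cos λ·ΔY = −(0.859806)(-486.4) + (0.510621)(76.1) = 457.07 m.
1° of latitude spans 110900 m; at latitude φ, 1° of longitude spans that × cos φ = 107574.7 m, so Δλ = 457.07 / 107574.7 × 3600 = 15.296″.

Δλ = 15.30″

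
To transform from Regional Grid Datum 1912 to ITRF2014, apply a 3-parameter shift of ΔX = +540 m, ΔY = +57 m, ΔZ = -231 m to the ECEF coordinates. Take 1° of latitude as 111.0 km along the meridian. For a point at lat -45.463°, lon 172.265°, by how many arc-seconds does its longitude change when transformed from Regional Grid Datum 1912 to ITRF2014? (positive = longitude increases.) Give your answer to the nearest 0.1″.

Δλ = -6.0″

sin φ = -0.712798, cos φ = 0.701370, sin λ = 0.134592, cos λ = -0.990901.
East component: ΔE = −sin λ·ΔX + cos λ·ΔY = −(0.134592)(540) + (-0.990901)(57) = -129.16 m.
1° of latitude spans 111000 m; at latitude φ, 1° of longitude spans that × cos φ = 77852.0 m, so Δλ = -129.16 / 77852.0 × 3600 = -5.973″.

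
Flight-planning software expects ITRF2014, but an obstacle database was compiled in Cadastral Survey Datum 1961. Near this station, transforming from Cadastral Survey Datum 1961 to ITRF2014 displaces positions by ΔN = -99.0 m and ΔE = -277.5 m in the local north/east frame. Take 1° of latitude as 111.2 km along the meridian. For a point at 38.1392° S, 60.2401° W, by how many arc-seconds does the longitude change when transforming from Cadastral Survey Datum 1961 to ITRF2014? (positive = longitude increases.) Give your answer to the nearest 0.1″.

Δλ = -11.4″

At latitude -38.1392°, cos φ = 0.786513.
1° of longitude at this latitude = 111.2 × cos φ = 87.46 km, so Δλ = -277.5 / 87460.2 = -0.0031729° = -11.422″.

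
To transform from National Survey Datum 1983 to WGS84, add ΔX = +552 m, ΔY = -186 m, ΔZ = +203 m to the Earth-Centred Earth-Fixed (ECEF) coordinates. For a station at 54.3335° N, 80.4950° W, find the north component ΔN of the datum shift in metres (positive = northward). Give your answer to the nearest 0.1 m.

ΔN = -104.7 m

At φ = 54.3335°, λ = -80.4950°: sin φ = 0.812425, cos φ = 0.583066, sin λ = -0.986271, cos λ = 0.165134.
ΔN = −sin φ cos λ·ΔX − sin φ sin λ·ΔY + cos φ·ΔZ = −(0.812425)(0.165134)(552) − (0.812425)(-0.986271)(-186) + (0.583066)(203) = -104.73 m.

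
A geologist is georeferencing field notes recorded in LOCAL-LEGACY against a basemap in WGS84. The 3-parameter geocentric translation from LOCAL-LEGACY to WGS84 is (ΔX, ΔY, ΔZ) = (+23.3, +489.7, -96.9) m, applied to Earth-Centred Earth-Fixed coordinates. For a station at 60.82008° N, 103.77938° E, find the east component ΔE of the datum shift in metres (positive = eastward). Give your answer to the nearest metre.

The local east axis at (φ, λ) is (−sin λ, cos λ, 0), so ΔE = −sin(103.77938°)·23.3 + cos(103.77938°)·489.7 = -139.27 m.

ΔE = -139 m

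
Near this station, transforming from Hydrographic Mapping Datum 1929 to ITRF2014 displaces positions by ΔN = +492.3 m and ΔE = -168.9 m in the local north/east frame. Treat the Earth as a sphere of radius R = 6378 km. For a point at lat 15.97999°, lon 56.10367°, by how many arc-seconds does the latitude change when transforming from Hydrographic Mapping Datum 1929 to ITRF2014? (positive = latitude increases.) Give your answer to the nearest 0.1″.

On a sphere of radius R, 1 rad of latitude = R, so Δφ = ΔN / R = 492.3 / 6378000 = 7.7187e-05 rad = 15.921″.

Δφ = 15.9″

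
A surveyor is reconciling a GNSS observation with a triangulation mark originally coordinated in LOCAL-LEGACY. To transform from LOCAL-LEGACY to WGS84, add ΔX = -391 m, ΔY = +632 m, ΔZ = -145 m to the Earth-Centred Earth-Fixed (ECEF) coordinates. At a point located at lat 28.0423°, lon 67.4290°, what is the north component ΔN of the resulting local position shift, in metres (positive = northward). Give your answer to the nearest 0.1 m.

The local north axis is (−sin φ cos λ, −sin φ sin λ, cos φ), giving ΔN = 70.555 − 274.360 − 127.977 = -331.78 m.

ΔN = -331.8 m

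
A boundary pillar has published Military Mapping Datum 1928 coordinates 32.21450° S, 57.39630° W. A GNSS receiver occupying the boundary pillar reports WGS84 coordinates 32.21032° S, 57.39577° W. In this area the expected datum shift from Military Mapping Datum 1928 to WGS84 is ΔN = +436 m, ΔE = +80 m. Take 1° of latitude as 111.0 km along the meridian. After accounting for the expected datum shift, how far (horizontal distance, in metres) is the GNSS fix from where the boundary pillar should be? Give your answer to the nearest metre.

Observed coordinate differences: Δφ = +0.00418°, Δλ = +0.00053°.
Converting to metres (1° lat = 111000 m, cos φ = 0.846058): observed ΔN = 464.0 m, observed ΔE = 49.8 m.
Subtracting the expected shift leaves a residual of 464.0 − (436) = 28.0 m north and 49.8 − (80) = -30.2 m east.
Residual distance = √(28.0² + (-30.2)²) = 41.2 m.

41 m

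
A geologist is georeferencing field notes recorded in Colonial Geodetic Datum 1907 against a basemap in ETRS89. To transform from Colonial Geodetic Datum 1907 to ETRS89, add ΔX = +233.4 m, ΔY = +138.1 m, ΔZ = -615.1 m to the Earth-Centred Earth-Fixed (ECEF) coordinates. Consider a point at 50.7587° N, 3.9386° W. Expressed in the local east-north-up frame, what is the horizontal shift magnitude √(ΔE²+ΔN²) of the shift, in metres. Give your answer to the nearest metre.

The local east axis at (φ, λ) is (−sin λ, cos λ, 0), so ΔE = −sin(-3.9386°)·233.4 + cos(-3.9386°)·138.1 = 153.81 m.
The local north axis is (−sin φ cos λ, −sin φ sin λ, cos φ), giving ΔN = -180.339 + 7.347 − 389.105 = -562.10 m.
Horizontal magnitude = √(ΔE² + ΔN²) = √(153.81² + (-562.10)²) = 582.76 m.

583 m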